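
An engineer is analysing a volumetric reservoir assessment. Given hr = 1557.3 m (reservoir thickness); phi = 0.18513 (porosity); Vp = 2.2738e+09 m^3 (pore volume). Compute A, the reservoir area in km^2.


A = Vp / (1e6 * hr * phi)
A = 2.2738e+09 / (1e6 * 1557.3 * 0.18513)
A = 7.8868 km^2


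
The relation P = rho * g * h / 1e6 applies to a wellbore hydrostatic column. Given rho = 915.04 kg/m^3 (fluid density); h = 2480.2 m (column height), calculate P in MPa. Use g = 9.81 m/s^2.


P = rho * g * h / 1e6
P = 915.04 * 9.81 * 2480.2 / 1e6
P = 22.264 MPa


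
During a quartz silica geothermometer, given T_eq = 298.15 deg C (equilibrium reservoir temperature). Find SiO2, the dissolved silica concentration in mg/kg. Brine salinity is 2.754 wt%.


SiO2 = 10^(5.19 - 1309/(T_eq + 273.15))
SiO2 = 10^(5.19 - 1309/(298.15 + 273.15))
SiO2 = 792.02 mg/kg


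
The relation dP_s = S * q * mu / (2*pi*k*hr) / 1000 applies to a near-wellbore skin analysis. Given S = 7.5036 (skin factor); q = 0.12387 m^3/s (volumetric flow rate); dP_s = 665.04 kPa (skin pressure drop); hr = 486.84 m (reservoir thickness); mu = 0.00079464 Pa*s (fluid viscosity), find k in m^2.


k = S*q*mu / (2*pi*dP_s*1000*hr)
k = 7.5036*0.12387*0.00079464 / (2*pi*665.04*1000*486.84)
k = 3.6307e-13 m^2


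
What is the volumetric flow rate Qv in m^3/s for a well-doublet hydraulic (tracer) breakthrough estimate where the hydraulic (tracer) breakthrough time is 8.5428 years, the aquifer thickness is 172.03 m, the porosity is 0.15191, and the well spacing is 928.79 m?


Qv = pi*hr*phi*L^2 / (3*t_bt*365.25*86400)
Qv = pi*172.03*0.15191*928.79^2 / (3*8.5428*365.25*86400)
Qv = 0.087569 m^3/s


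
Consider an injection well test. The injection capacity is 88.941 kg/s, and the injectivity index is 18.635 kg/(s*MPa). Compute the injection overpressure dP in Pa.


dP = mdot * 1000 / II
dP = 88.941 * 1000 / 18.635
dP = 4772.793 kPa
Convert: 4772.793 kPa * 1000.0 = 4.7728e+06 Pa
dP = 4.7728e+06 Pa


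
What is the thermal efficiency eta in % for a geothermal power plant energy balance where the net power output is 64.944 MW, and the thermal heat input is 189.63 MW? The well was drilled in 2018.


eta = W_net / Q_in * 100
eta = 64.944 / 189.63 * 100
eta = 34.248 %


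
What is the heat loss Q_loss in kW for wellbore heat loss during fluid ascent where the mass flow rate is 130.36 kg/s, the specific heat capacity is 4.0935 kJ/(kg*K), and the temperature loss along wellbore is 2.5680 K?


Q_loss = mdot * cp * dT
Q_loss = 130.36 * 4.0935 * 2.5680
Q_loss = 1370.4 kW


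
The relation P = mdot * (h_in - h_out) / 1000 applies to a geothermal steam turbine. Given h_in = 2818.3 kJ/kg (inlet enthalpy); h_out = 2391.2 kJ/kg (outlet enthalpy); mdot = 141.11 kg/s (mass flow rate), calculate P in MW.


P = mdot * (h_in - h_out) / 1000
P = 141.11 * (2818.3 - 2391.2) / 1000
P = 60.268 MW


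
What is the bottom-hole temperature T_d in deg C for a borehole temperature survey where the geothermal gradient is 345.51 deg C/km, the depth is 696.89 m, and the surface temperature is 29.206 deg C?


T_d = T_surf + grad * d / 1000
T_d = 29.206 + 345.51 * 696.89 / 1000
T_d = 269.99 deg C


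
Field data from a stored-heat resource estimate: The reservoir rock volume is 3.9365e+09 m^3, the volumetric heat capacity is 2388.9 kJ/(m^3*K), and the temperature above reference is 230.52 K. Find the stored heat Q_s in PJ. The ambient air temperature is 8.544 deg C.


Q_s = Vr * rhoc * dT / 1e12
Q_s = 3.9365e+09 * 2388.9 * 230.52 / 1e12
Q_s = 2167.8 PJ


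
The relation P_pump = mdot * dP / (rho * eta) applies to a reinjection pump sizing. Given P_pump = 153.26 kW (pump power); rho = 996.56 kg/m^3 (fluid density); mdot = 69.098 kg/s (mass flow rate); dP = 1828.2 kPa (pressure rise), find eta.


eta = mdot * dP / (rho * P_pump)
eta = 69.098 * 1828.2 / (996.56 * 153.26)
eta = 0.82710


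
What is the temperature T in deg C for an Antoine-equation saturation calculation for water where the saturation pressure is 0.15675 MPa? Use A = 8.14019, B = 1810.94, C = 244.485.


T = B / (A - log10(P_sat * 760 / 0.101325)) - C
T = 1810.94 / (8.14019 - log10(0.15675 * 760 / 0.101325)) - 244.485
T = 112.71 deg C


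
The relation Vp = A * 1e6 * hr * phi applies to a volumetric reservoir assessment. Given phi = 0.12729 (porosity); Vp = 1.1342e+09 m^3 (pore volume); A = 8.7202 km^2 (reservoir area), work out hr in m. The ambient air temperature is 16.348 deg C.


hr = Vp / (A * 1e6 * phi)
hr = 1.1342e+09 / (8.7202 * 1e6 * 0.12729)
hr = 1021.8 m


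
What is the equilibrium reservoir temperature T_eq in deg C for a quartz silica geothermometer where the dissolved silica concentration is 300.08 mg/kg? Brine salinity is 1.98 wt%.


T_eq = 1309 / (5.19 - log10(SiO2)) - 273.15
T_eq = 1309 / (5.19 - log10(300.08)) - 273.15
T_eq = 209.38 deg C


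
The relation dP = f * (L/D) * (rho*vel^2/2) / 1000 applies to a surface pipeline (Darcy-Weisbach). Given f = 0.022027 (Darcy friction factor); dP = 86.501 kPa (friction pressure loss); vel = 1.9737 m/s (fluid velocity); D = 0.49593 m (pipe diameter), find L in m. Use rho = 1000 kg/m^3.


L = dP*1000*D / (f*rho*vel^2/2)
L = 86.501*1000*0.49593 / (0.022027*1000*1.9737^2/2)
L = 999.89 m


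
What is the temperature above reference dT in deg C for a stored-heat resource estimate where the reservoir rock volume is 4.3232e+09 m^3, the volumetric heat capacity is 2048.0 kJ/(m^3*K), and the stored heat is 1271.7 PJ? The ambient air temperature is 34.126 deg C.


dT = Q_s * 1e12 / (Vr * rhoc)
dT = 1271.7 * 1e12 / (4.3232e+09 * 2048.0)
dT = 143.6314 K
Convert (temperature difference, 1 K = 1 deg C): 143.6314 K = 143.6314 deg C
dT = 143.63 deg C


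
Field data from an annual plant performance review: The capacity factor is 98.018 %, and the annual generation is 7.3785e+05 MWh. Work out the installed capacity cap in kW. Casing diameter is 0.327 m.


cap = E_a / (CF/100 * 8760)
cap = 7.3785e+05 / (98.018/100 * 8760)
cap = 85.93264 MW
Convert: 85.93264 MW * 1000.0 = 85933 kW
cap = 85933 kW


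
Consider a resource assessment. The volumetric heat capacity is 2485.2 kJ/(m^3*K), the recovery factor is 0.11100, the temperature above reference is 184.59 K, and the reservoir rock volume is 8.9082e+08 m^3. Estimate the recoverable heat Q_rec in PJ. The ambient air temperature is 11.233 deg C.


Step 1: Q_s = Vr*rhoc*dT/1e12 = 8.9082e+08*2485.2*184.59/1e12 = 408.6575 PJ
Step 2: Q_rec = Q_s * RF = 408.6575 * 0.111 = 45.361 PJ
Q_rec = 45.361 PJ


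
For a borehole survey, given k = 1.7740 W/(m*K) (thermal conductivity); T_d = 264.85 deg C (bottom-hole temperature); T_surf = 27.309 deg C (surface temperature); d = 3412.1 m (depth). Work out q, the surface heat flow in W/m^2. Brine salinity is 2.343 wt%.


Step 1: grad = (T_d - T_surf)/d * 1000 = (264.85 - 27.309)/3412.1 * 1000 = 69.61724 deg C/km
Step 2: q = k * grad / 1000 = 1.774 * 69.61724 / 1000 = 0.12350 W/m^2
q = 0.12350 W/m^2


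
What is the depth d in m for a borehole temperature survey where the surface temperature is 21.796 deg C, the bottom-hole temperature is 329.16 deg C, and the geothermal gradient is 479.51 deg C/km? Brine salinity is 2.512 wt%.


d = (T_d - T_surf) / grad * 1000
d = (329.16 - 21.796) / 479.51 * 1000
d = 641.00 m


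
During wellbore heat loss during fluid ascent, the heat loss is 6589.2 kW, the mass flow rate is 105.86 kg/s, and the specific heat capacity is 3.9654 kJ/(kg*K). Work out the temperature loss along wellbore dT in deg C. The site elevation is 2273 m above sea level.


dT = Q_loss / (mdot * cp)
dT = 6589.2 / (105.86 * 3.9654)
dT = 15.69690 K
Convert (temperature difference, 1 K = 1 deg C): 15.69690 K = 15.69690 deg C
dT = 15.697 deg C


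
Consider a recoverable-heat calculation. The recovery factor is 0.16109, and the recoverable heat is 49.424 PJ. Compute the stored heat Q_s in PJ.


Q_s = Q_rec / RF
Q_s = 49.424 / 0.16109
Q_s = 306.81 PJ


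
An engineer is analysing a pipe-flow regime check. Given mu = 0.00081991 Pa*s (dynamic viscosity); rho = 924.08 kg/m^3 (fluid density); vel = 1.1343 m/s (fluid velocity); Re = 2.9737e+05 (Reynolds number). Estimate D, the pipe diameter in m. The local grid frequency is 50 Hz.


D = Re * mu / (rho * vel)
D = 2.9737e+05 * 0.00081991 / (924.08 * 1.1343)
D = 0.23261 m


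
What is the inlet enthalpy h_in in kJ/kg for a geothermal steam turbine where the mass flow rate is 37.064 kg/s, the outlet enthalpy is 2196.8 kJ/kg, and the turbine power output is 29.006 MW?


h_in = h_out + P * 1000 / mdot
h_in = 2196.8 + 29.006 * 1000 / 37.064
h_in = 2979.4 kJ/kg


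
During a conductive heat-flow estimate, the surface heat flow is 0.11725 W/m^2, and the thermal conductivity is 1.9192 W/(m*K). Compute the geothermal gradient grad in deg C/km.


grad = q * 1000 / k
grad = 0.11725 * 1000 / 1.9192
grad = 61.093 deg C/km


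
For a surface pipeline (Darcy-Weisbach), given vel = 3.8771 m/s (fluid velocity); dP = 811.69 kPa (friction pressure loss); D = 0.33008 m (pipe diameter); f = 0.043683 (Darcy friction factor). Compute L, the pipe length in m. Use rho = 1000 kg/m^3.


L = dP*1000*D / (f*rho*vel^2/2)
L = 811.69*1000*0.33008 / (0.043683*1000*3.8771^2/2)
L = 816.04 m


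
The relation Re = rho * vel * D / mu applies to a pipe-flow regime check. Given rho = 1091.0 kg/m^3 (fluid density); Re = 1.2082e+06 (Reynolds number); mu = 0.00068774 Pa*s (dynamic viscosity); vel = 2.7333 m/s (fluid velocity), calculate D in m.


D = Re * mu / (rho * vel)
D = 1.2082e+06 * 0.00068774 / (1091.0 * 2.7333)
D = 0.27864 m


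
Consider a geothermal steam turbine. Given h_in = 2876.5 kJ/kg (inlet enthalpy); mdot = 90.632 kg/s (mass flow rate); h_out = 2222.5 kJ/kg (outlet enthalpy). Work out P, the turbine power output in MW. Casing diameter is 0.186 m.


P = mdot * (h_in - h_out) / 1000
P = 90.632 * (2876.5 - 2222.5) / 1000
P = 59.273 MW


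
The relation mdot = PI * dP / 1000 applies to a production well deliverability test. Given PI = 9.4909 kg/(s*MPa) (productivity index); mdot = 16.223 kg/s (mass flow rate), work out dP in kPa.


dP = mdot * 1000 / PI
dP = 16.223 * 1000 / 9.4909
dP = 1709.3 kPa


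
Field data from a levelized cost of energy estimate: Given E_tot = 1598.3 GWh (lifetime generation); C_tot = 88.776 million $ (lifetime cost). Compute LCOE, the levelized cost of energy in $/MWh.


LCOE = C_tot / E_tot * 100
LCOE = 88.776 / 1598.3 * 100
LCOE = 5.554402 cents/kWh
Convert: 5.554402 cents/kWh * 10.0 = 55.544 $/MWh
LCOE = 55.544 $/MWh


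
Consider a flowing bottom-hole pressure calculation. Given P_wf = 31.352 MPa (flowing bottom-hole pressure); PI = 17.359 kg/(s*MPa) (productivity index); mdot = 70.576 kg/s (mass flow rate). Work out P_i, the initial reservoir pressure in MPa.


P_i = P_wf + mdot / PI
P_i = 31.352 + 70.576 / 17.359
P_i = 35.418 MPa


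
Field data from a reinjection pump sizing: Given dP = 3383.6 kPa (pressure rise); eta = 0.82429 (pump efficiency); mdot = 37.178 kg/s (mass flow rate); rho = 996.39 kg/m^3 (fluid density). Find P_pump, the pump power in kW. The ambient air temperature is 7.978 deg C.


P_pump = mdot * dP / (rho * eta)
P_pump = 37.178 * 3383.6 / (996.39 * 0.82429)
P_pump = 153.16 kW


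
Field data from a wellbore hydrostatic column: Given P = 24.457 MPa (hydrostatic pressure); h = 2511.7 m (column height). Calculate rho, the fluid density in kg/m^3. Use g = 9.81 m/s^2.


rho = P * 1e6 / (g * h)
rho = 24.457 * 1e6 / (9.81 * 2511.7)
rho = 992.58 kg/m^3


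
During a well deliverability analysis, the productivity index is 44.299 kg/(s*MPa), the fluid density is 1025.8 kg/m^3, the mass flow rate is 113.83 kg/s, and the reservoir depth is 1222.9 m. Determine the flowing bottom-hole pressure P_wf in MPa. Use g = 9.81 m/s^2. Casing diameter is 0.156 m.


Step 1: P_i = rho*g*h/1e6 = 1025.8*9.81*1222.9/1e6 = 12.30616 MPa
Step 2: P_wf = P_i - mdot/PI = 12.30616 - 113.83/44.299 = 9.7366 MPa
P_wf = 9.7366 MPa


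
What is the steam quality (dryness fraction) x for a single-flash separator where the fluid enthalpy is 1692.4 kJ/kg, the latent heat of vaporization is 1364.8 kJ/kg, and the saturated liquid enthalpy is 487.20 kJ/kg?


x = (h - hf) / hfg
x = (1692.4 - 487.20) / 1364.8
x = 0.88306


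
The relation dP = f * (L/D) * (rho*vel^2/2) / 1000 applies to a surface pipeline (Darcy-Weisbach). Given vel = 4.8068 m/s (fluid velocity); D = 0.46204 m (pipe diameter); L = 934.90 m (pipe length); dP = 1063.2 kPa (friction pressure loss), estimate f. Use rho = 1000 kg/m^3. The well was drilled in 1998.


f = dP*1000 / ((L/D)*(rho*vel^2/2))
f = 1063.2*1000 / ((934.90/0.46204)*(1000*4.8068^2/2))
f = 0.045483


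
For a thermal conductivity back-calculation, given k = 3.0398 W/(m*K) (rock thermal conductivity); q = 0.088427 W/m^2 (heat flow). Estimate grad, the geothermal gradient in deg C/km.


grad = q / k * 1000
grad = 0.088427 / 3.0398 * 1000
grad = 29.090 deg C/km


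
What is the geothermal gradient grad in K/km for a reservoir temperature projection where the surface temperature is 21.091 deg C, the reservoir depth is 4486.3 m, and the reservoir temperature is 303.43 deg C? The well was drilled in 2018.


grad = (T_res - T_surf) / d * 1000
grad = (303.43 - 21.091) / 4486.3 * 1000
grad = 62.93360 deg C/km
Convert: 62.93360 deg C/km * 1.0 = 62.934 K/km
grad = 62.934 K/km


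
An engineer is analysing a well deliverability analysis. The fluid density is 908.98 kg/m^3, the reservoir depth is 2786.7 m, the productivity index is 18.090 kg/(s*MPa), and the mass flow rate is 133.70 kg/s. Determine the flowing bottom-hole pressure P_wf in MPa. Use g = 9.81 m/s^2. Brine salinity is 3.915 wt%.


Step 1: P_i = rho*g*h/1e6 = 908.98*9.81*2786.7/1e6 = 24.84927 MPa
Step 2: P_wf = P_i - mdot/PI = 24.84927 - 133.7/18.09 = 17.458 MPa
P_wf = 17.458 MPa


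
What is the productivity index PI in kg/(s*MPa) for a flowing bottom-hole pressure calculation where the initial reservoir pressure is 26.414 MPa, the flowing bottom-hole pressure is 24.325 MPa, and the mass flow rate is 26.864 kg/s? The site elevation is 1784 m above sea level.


PI = mdot / (P_i - P_wf)
PI = 26.864 / (26.414 - 24.325)
PI = 12.860 kg/(s*MPa)


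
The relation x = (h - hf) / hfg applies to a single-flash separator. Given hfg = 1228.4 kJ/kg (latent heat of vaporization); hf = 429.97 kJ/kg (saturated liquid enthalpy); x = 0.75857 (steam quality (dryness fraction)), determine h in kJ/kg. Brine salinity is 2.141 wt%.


h = hf + x * hfg
h = 429.97 + 0.75857 * 1228.4
h = 1361.8 kJ/kg


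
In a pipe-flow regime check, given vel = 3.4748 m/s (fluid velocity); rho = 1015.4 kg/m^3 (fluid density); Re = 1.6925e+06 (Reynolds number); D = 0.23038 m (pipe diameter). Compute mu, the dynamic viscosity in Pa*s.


mu = rho * vel * D / Re
mu = 1015.4 * 3.4748 * 0.23038 / 1.6925e+06
mu = 0.00048027 Pa*s


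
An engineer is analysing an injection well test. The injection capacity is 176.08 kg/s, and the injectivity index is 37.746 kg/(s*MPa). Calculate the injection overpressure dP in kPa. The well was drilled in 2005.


dP = mdot * 1000 / II
dP = 176.08 * 1000 / 37.746
dP = 4664.9 kPa


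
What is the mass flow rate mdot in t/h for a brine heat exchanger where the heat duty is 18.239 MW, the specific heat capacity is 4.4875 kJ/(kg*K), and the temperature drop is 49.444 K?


mdot = Q * 1000 / (cp * dT)
mdot = 18.239 * 1000 / (4.4875 * 49.444)
mdot = 82.20211 kg/s
Convert: 82.20211 kg/s * 3.6 = 295.93 t/h
mdot = 295.93 t/h


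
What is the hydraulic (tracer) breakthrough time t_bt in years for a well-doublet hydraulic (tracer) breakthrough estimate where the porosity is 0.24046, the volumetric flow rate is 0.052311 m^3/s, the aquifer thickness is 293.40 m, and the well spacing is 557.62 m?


t_bt = pi * hr * phi * L^2 / (3 * Qv) / (365.25*86400)
t_bt = pi * 293.40 * 0.24046 * 557.62^2 / (3 * 0.052311) / (365.25*86400)
t_bt = 13.916 years


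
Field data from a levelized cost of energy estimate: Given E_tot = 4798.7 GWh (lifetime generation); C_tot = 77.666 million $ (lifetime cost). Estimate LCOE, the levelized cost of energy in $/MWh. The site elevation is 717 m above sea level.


LCOE = C_tot / E_tot * 100
LCOE = 77.666 / 4798.7 * 100
LCOE = 1.618480 cents/kWh
Convert: 1.618480 cents/kWh * 10.0 = 16.185 $/MWh
LCOE = 16.185 $/MWh


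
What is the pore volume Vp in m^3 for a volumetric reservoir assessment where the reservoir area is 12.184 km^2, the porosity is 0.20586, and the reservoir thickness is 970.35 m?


Vp = A * 1e6 * hr * phi
Vp = 12.184 * 1e6 * 970.35 * 0.20586
Vp = 2.4338e+09 m^3


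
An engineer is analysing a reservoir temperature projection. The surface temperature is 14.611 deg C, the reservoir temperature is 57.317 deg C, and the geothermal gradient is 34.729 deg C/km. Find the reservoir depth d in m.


d = (T_res - T_surf) / grad * 1000
d = (57.317 - 14.611) / 34.729 * 1000
d = 1229.7 m


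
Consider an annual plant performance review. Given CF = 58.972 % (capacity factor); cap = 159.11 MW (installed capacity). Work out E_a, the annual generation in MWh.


E_a = CF / 100 * cap * 8760
E_a = 58.972 / 100 * 159.11 * 8760
E_a = 8.2195e+05 MWh


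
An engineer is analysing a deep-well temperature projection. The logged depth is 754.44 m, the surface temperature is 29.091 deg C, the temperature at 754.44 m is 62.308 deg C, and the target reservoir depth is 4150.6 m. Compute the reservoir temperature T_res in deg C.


Step 1: grad = (T_d1 - T_surf)/d1 * 1000 = (62.308 - 29.091)/754.44 * 1000 = 44.02868 deg C/km
Step 2: T_res = T_surf + grad*d2/1000 = 29.091 + 44.02868*4150.6/1000 = 211.84 deg C
T_res = 211.84 deg C


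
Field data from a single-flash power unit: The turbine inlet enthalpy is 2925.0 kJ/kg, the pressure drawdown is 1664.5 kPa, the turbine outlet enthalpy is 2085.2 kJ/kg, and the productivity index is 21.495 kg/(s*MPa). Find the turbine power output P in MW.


Step 1: mdot = PI * dP / 1000 = 21.495 * 1664.5 / 1000 = 35.77843 kg/s
Step 2: P = mdot*(h_in - h_out)/1000 = 35.77843*(2925.0 - 2085.2)/1000 = 30.047 MW
P = 30.047 MW


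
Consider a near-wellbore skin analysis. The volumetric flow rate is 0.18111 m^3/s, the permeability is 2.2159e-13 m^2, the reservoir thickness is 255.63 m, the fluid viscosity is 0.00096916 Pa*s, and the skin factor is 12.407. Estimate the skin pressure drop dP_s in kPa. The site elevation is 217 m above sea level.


dP_s = S * q * mu / (2*pi*k*hr) / 1000
dP_s = 12.407 * 0.18111 * 0.00096916 / (2*pi*2.2159e-13*255.63) / 1000
dP_s = 6118.8 kPa


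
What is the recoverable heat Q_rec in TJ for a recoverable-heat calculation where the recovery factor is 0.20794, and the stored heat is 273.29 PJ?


Q_rec = Q_s * RF
Q_rec = 273.29 * 0.20794
Q_rec = 56.82792 PJ
Convert: 56.82792 PJ * 1000.0 = 56828 TJ
Q_rec = 56828 TJ


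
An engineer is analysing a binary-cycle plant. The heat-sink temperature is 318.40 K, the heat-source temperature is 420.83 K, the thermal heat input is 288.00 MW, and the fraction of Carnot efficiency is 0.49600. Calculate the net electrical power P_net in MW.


Step 1: eta = (1 - Tc/Th)*f = (1 - 318.4/420.83)*0.496 = 0.1207264
Step 2: P_net = eta * Q_in = 0.1207264 * 288.0 = 34.769 MW
P_net = 34.769 MW


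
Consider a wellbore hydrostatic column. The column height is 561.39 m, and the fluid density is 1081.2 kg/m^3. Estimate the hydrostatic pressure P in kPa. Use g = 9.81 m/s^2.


P = rho * g * h / 1e6
P = 1081.2 * 9.81 * 561.39 / 1e6
P = 5.954423 MPa
Convert: 5.954423 MPa * 1000.0 = 5954.4 kPa
P = 5954.4 kPa


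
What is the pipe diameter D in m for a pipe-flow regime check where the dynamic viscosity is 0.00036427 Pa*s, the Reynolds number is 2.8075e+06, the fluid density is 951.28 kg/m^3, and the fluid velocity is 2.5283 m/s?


D = Re * mu / (rho * vel)
D = 2.8075e+06 * 0.00036427 / (951.28 * 2.5283)
D = 0.42521 m


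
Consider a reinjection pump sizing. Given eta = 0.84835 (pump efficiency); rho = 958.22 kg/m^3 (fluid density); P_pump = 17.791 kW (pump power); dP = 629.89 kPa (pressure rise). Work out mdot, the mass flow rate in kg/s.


mdot = P_pump * rho * eta / dP
mdot = 17.791 * 958.22 * 0.84835 / 629.89
mdot = 22.960 kg/s


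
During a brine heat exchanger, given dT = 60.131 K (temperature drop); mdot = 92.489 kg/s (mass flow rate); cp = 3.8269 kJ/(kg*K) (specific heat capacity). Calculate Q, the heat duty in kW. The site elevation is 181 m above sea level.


Q = mdot * cp * dT / 1000
Q = 92.489 * 3.8269 * 60.131 / 1000
Q = 21.28314 MW
Convert: 21.28314 MW * 1000.0 = 21283 kW
Q = 21283 kW


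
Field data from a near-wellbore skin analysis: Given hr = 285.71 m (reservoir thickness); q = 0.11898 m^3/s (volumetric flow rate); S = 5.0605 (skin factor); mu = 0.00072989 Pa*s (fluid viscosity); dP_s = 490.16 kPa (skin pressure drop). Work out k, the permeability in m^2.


k = S*q*mu / (2*pi*dP_s*1000*hr)
k = 5.0605*0.11898*0.00072989 / (2*pi*490.16*1000*285.71)
k = 4.9944e-13 m^2


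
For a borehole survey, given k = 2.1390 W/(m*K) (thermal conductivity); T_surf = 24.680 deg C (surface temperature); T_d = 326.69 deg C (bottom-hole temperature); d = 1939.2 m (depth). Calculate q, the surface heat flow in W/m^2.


Step 1: grad = (T_d - T_surf)/d * 1000 = (326.69 - 24.68)/1939.2 * 1000 = 155.7395 deg C/km
Step 2: q = k * grad / 1000 = 2.139 * 155.7395 / 1000 = 0.33313 W/m^2
q = 0.33313 W/m^2


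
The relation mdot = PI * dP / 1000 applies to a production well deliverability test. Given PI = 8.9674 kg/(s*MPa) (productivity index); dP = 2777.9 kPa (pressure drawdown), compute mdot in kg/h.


mdot = PI * dP / 1000
mdot = 8.9674 * 2777.9 / 1000
mdot = 24.91054 kg/s
Convert: 24.91054 kg/s * 3600.0 = 89678 kg/h
mdot = 89678 kg/h


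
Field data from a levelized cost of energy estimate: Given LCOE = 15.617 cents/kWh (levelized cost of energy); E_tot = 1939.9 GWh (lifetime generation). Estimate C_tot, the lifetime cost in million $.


C_tot = LCOE / 100 * E_tot
C_tot = 15.617 / 100 * 1939.9
C_tot = 302.95 million $


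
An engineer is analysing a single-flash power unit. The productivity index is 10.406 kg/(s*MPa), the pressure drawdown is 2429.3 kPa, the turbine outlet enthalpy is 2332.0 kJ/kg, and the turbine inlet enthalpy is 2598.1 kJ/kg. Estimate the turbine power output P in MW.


Step 1: mdot = PI * dP / 1000 = 10.406 * 2429.3 / 1000 = 25.27930 kg/s
Step 2: P = mdot*(h_in - h_out)/1000 = 25.27930*(2598.1 - 2332.0)/1000 = 6.7268 MW
P = 6.7268 MW


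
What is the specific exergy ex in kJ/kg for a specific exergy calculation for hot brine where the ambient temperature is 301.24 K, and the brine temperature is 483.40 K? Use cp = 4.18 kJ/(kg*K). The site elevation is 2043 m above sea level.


ex = cp * ((T_b - T_0) - T_0 * ln(T_b/T_0))
ex = 4.18 * ((483.40 - 301.24) - 301.24 * ln(483.40/301.24))
ex = 165.91 kJ/kg


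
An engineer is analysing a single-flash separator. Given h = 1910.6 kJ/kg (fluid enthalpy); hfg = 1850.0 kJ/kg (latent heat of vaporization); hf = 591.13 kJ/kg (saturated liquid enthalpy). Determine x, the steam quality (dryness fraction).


x = (h - hf) / hfg
x = (1910.6 - 591.13) / 1850.0
x = 0.71323


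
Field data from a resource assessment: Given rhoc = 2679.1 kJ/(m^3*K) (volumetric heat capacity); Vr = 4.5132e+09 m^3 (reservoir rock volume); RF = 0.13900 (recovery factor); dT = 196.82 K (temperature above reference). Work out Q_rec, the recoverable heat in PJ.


Step 1: Q_s = Vr*rhoc*dT/1e12 = 4.5132e+09*2679.1*196.82/1e12 = 2379.812 PJ
Step 2: Q_rec = Q_s * RF = 2379.812 * 0.139 = 330.79 PJ
Q_rec = 330.79 PJ


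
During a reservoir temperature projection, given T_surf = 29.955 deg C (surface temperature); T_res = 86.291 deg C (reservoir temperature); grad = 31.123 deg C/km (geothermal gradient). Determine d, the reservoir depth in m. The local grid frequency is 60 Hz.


d = (T_res - T_surf) / grad * 1000
d = (86.291 - 29.955) / 31.123 * 1000
d = 1810.1 m


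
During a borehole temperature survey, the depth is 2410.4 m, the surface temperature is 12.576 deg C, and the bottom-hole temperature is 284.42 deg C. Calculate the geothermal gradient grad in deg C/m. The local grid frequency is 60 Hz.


grad = (T_d - T_surf) / d * 1000
grad = (284.42 - 12.576) / 2410.4 * 1000
grad = 112.7796 deg C/km
Convert: 112.7796 deg C/km * 0.001 = 0.11278 deg C/m
grad = 0.11278 deg C/m


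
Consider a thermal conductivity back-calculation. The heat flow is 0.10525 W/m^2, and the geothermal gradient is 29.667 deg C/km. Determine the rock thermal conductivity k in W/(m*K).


k = q / (grad / 1000)
k = 0.10525 / (29.667 / 1000)
k = 3.5477 W/(m*K)


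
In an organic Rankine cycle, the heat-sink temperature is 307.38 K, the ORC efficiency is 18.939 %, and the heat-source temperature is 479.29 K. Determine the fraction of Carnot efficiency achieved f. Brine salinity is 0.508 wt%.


f = (eta_orc/100) / (1 - Tc/Th)
f = (18.939/100) / (1 - 307.38/479.29)
f = 0.52802


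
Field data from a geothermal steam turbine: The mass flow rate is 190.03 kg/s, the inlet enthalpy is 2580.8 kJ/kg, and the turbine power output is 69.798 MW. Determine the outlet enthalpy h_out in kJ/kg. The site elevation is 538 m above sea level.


h_out = h_in - P * 1000 / mdot
h_out = 2580.8 - 69.798 * 1000 / 190.03
h_out = 2213.5 kJ/kg


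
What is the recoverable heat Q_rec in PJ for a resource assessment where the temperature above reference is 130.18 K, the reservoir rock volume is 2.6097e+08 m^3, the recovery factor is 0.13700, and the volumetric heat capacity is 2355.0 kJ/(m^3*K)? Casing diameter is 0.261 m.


Step 1: Q_s = Vr*rhoc*dT/1e12 = 2.6097e+08*2355.0*130.18/1e12 = 80.00659 PJ
Step 2: Q_rec = Q_s * RF = 80.00659 * 0.137 = 10.961 PJ
Q_rec = 10.961 PJ


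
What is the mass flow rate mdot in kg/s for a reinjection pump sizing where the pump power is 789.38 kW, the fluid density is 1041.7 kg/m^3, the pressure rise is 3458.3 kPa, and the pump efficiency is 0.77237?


mdot = P_pump * rho * eta / dP
mdot = 789.38 * 1041.7 * 0.77237 / 3458.3
mdot = 183.65 kg/s


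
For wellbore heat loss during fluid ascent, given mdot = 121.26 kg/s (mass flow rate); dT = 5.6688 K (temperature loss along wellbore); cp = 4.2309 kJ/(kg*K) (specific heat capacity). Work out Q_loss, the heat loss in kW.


Q_loss = mdot * cp * dT
Q_loss = 121.26 * 4.2309 * 5.6688
Q_loss = 2908.3 kW


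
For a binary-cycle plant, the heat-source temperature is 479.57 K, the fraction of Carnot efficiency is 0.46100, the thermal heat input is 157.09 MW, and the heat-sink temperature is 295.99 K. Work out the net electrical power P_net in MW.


Step 1: eta = (1 - Tc/Th)*f = (1 - 295.99/479.57)*0.461 = 0.1764714
Step 2: P_net = eta * Q_in = 0.1764714 * 157.09 = 27.722 MW
P_net = 27.722 MW


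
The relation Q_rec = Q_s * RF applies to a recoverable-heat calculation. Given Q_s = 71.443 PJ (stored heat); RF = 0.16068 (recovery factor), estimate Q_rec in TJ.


Q_rec = Q_s * RF
Q_rec = 71.443 * 0.16068
Q_rec = 11.47946 PJ
Convert: 11.47946 PJ * 1000.0 = 11479 TJ
Q_rec = 11479 TJ


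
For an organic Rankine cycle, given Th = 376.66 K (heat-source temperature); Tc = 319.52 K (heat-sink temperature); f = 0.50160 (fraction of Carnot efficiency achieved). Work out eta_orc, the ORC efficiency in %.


eta_orc = (1 - Tc/Th) * f * 100
eta_orc = (1 - 319.52/376.66) * 0.50160 * 100
eta_orc = 7.6094 %


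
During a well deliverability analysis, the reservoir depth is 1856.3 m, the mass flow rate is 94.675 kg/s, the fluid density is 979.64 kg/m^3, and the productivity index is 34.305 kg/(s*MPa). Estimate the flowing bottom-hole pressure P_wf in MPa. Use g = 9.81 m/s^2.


Step 1: P_i = rho*g*h/1e6 = 979.64*9.81*1856.3/1e6 = 17.83954 MPa
Step 2: P_wf = P_i - mdot/PI = 17.83954 - 94.675/34.305 = 15.080 MPa
P_wf = 15.080 MPa


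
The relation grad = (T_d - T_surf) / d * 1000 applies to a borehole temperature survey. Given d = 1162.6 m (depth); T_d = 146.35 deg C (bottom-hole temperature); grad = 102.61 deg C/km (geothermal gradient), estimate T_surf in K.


T_surf = T_d - grad * d / 1000
T_surf = 146.35 - 102.61 * 1162.6 / 1000
T_surf = 27.05561 deg C
Convert to K: 27.05561 + 273.15 = 300.21 K
T_surf = 300.21 K


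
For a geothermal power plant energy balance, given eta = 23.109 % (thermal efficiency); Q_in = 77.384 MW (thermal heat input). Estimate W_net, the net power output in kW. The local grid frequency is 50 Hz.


W_net = eta / 100 * Q_in
W_net = 23.109 / 100 * 77.384
W_net = 17.88267 MW
Convert: 17.88267 MW * 1000.0 = 17883 kW
W_net = 17883 kW


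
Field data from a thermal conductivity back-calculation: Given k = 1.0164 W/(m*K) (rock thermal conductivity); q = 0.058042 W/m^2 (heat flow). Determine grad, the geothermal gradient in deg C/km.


grad = q / k * 1000
grad = 0.058042 / 1.0164 * 1000
grad = 57.105 deg C/km


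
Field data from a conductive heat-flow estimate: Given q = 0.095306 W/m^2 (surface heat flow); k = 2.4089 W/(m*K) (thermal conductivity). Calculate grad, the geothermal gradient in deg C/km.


grad = q * 1000 / k
grad = 0.095306 * 1000 / 2.4089
grad = 39.564 deg C/km


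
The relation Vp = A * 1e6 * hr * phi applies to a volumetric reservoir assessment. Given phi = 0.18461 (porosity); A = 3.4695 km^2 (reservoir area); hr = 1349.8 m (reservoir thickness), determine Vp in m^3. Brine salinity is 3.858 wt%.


Vp = A * 1e6 * hr * phi
Vp = 3.4695 * 1e6 * 1349.8 * 0.18461
Vp = 8.6455e+08 m^3


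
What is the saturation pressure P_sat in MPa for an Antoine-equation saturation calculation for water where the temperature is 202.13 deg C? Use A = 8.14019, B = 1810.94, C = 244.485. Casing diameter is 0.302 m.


P_sat = 10^(A - B/(C + T)) / 760 * 0.101325
P_sat = 10^(8.14019 - 1810.94/(244.485 + 202.13)) / 760 * 0.101325
P_sat = 1.6229 MPa


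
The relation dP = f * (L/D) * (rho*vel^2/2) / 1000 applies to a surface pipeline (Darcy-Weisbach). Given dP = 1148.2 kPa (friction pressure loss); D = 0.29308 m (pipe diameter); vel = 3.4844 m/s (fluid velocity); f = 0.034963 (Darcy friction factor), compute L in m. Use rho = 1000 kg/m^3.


L = dP*1000*D / (f*rho*vel^2/2)
L = 1148.2*1000*0.29308 / (0.034963*1000*3.4844^2/2)
L = 1585.5 m


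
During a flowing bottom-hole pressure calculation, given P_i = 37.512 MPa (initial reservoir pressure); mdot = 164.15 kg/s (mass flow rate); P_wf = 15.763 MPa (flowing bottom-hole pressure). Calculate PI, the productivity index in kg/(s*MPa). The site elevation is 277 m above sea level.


PI = mdot / (P_i - P_wf)
PI = 164.15 / (37.512 - 15.763)
PI = 7.5475 kg/(s*MPa)


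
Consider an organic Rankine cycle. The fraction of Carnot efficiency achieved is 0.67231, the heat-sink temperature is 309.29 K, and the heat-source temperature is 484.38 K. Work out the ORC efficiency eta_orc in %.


eta_orc = (1 - Tc/Th) * f * 100
eta_orc = (1 - 309.29/484.38) * 0.67231 * 100
eta_orc = 24.302 %


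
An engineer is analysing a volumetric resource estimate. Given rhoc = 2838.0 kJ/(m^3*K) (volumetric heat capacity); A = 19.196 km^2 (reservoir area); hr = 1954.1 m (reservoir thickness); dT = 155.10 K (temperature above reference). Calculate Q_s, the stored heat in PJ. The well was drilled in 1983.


Step 1: Vr = A*1e6*hr = 19.196*1e6*1954.1 = 3.751090e+10 m^3
Step 2: Q_s = Vr*rhoc*dT/1e12 = 3.751090e+10*2838.0*155.1/1e12 = 16511 PJ
Q_s = 16511 PJ


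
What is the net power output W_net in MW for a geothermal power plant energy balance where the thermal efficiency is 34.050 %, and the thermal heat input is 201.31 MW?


W_net = eta / 100 * Q_in
W_net = 34.050 / 100 * 201.31
W_net = 68.546 MW


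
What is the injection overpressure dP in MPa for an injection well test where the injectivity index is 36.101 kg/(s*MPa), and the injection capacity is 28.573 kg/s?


dP = mdot * 1000 / II
dP = 28.573 * 1000 / 36.101
dP = 791.4739 kPa
Convert: 791.4739 kPa * 0.001 = 0.79147 MPa
dP = 0.79147 MPa


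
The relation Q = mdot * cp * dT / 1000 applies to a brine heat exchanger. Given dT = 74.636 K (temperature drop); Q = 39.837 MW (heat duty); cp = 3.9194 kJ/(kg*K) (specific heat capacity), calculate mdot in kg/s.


mdot = Q * 1000 / (cp * dT)
mdot = 39.837 * 1000 / (3.9194 * 74.636)
mdot = 136.18 kg/s


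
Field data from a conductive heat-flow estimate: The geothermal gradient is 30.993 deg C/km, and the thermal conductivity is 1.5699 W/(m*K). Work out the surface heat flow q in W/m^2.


q = k * grad / 1000
q = 1.5699 * 30.993 / 1000
q = 0.048656 W/m^2


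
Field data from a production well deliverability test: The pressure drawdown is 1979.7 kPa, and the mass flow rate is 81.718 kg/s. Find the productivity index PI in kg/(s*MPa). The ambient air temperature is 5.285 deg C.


PI = mdot * 1000 / dP
PI = 81.718 * 1000 / 1979.7
PI = 41.278 kg/(s*MPa)


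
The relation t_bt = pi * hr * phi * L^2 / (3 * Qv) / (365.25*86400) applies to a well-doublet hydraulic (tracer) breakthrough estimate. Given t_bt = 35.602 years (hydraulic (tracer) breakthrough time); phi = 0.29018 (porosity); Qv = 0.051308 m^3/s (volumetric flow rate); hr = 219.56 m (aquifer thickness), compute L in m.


L = sqrt(t_bt*365.25*86400*3*Qv / (pi*hr*phi))
L = sqrt(35.602*365.25*86400*3*0.051308 / (pi*219.56*0.29018))
L = 929.52 m


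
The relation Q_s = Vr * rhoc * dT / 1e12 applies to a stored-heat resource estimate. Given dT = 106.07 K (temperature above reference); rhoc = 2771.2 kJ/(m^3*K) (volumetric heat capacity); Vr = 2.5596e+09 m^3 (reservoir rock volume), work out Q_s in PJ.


Q_s = Vr * rhoc * dT / 1e12
Q_s = 2.5596e+09 * 2771.2 * 106.07 / 1e12
Q_s = 752.37 PJ


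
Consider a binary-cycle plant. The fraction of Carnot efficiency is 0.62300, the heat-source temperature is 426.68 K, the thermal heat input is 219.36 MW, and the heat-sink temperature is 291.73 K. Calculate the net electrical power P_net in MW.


Step 1: eta = (1 - Tc/Th)*f = (1 - 291.73/426.68)*0.623 = 0.1970419
Step 2: P_net = eta * Q_in = 0.1970419 * 219.36 = 43.223 MW
P_net = 43.223 MW


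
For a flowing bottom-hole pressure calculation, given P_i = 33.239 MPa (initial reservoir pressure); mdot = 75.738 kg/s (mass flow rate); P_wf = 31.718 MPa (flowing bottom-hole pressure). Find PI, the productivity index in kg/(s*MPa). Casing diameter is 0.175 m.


PI = mdot / (P_i - P_wf)
PI = 75.738 / (33.239 - 31.718)
PI = 49.795 kg/(s*MPa)


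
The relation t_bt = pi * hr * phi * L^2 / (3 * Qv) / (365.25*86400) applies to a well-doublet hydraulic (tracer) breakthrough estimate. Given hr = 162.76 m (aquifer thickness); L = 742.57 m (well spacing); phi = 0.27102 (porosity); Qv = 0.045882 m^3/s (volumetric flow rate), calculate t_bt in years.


t_bt = pi * hr * phi * L^2 / (3 * Qv) / (365.25*86400)
t_bt = pi * 162.76 * 0.27102 * 742.57^2 / (3 * 0.045882) / (365.25*86400)
t_bt = 17.592 years


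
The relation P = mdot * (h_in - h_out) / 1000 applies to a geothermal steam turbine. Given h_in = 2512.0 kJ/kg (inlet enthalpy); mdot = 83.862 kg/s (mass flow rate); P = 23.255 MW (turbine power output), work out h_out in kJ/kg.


h_out = h_in - P * 1000 / mdot
h_out = 2512.0 - 23.255 * 1000 / 83.862
h_out = 2234.7 kJ/kg


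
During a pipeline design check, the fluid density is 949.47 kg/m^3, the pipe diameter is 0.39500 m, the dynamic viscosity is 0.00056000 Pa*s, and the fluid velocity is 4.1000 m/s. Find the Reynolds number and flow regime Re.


Step 1: Re = rho*vel*D/mu = 949.47*4.1*0.395/0.00056 = 2.7458e+06
Step 2: Re = 2.7458e+06 > 4000, so flow is turbulent.
Re = 2.7458e+06 (turbulent)


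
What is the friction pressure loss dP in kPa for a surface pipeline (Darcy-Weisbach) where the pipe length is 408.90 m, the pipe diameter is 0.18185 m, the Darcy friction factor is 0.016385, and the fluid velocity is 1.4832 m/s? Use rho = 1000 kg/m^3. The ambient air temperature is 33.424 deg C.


dP = f * (L/D) * (rho*vel^2/2) / 1000
dP = 0.016385 * (408.90/0.18185) * (1000*1.4832^2/2) / 1000
dP = 40.525 kPa


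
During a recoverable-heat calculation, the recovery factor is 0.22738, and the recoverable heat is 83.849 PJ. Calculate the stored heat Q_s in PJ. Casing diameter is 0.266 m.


Q_s = Q_rec / RF
Q_s = 83.849 / 0.22738
Q_s = 368.76 PJ


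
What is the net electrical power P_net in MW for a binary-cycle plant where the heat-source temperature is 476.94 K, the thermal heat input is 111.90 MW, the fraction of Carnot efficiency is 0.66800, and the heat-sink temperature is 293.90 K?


Step 1: eta = (1 - Tc/Th)*f = (1 - 293.9/476.94)*0.668 = 0.2563650
Step 2: P_net = eta * Q_in = 0.2563650 * 111.9 = 28.687 MW
P_net = 28.687 MW


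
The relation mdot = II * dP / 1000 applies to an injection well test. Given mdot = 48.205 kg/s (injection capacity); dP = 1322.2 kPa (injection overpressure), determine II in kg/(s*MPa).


II = mdot * 1000 / dP
II = 48.205 * 1000 / 1322.2
II = 36.458 kg/(s*MPa)


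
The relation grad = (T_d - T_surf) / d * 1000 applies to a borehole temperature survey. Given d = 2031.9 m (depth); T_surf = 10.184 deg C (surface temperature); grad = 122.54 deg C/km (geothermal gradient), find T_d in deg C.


T_d = T_surf + grad * d / 1000
T_d = 10.184 + 122.54 * 2031.9 / 1000
T_d = 259.17 deg C


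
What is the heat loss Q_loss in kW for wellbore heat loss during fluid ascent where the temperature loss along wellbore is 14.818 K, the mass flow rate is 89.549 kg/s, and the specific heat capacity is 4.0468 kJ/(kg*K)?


Q_loss = mdot * cp * dT
Q_loss = 89.549 * 4.0468 * 14.818
Q_loss = 5369.8 kW


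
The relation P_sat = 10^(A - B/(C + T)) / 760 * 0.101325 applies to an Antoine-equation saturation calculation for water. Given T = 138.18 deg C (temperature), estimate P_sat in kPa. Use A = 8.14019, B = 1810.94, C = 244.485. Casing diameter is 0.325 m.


P_sat = 10^(A - B/(C + T)) / 760 * 0.101325
P_sat = 10^(8.14019 - 1810.94/(244.485 + 138.18)) / 760 * 0.101325
P_sat = 0.3409187 MPa
Convert: 0.3409187 MPa * 1000.0 = 340.92 kPa
P_sat = 340.92 kPa


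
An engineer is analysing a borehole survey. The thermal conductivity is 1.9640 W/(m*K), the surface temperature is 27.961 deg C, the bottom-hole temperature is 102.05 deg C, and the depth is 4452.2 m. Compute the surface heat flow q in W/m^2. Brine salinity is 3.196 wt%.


Step 1: grad = (T_d - T_surf)/d * 1000 = (102.05 - 27.961)/4452.2 * 1000 = 16.64099 deg C/km
Step 2: q = k * grad / 1000 = 1.964 * 16.64099 / 1000 = 0.032683 W/m^2
q = 0.032683 W/m^2


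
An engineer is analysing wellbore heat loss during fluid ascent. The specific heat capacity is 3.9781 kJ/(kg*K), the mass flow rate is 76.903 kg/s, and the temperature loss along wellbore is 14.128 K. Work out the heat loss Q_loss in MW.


Q_loss = mdot * cp * dT
Q_loss = 76.903 * 3.9781 * 14.128
Q_loss = 4322.148 kW
Convert: 4322.148 kW * 0.001 = 4.3221 MW
Q_loss = 4.3221 MW


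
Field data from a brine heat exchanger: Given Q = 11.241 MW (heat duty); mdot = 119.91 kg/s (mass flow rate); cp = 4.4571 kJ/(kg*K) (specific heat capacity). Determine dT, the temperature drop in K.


dT = Q * 1000 / (mdot * cp)
dT = 11.241 * 1000 / (119.91 * 4.4571)
dT = 21.033 K


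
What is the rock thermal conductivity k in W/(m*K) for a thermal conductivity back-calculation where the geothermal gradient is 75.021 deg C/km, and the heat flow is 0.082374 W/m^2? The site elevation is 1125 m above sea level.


k = q / (grad / 1000)
k = 0.082374 / (75.021 / 1000)
k = 1.0980 W/(m*K)


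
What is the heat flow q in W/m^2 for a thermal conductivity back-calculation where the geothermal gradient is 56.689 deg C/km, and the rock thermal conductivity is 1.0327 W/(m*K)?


q = k * grad / 1000
q = 1.0327 * 56.689 / 1000
q = 0.058543 W/m^2


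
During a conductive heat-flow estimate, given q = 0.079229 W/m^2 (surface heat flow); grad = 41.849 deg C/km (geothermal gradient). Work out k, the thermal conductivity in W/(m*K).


k = q * 1000 / grad
k = 0.079229 * 1000 / 41.849
k = 1.8932 W/(m*K)
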